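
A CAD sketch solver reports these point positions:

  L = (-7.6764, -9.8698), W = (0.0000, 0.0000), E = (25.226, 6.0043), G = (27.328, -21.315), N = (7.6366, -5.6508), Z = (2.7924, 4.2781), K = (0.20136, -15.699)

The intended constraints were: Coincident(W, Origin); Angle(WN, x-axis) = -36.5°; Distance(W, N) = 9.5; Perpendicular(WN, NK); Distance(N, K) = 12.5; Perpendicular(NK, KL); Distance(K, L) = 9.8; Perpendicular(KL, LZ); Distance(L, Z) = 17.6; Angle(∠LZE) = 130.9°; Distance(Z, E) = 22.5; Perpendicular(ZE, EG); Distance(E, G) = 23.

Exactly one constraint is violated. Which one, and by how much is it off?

Distance(E, G) = 23 — off by 4.40.

W = (0.00, 0.00) ✓; WN at -36.50° ✓; |WN| = 9.500 ✓; ∠(WN, NK) = 90.00° ✓; |NK| = 12.50 ✓; ∠(NK, KL) = 90.00° ✓; |KL| = 9.800 ✓; ∠(KL, LZ) = 90.00° ✓; |LZ| = 17.60 ✓; ∠LZE = 130.9° ✓; |ZE| = 22.50 ✓; ∠(ZE, EG) = 90.00° ✓; |EG| = 27.40 ✗.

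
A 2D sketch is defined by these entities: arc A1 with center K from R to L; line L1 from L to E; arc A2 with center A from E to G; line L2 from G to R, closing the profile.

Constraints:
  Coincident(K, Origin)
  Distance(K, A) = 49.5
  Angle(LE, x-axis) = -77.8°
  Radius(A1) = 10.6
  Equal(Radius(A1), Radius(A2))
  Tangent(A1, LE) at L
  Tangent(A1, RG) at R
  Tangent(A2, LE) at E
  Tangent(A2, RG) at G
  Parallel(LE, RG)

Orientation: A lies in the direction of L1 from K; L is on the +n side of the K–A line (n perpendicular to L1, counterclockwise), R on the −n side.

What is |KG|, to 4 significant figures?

50.62

The slot axis is L1's direction at -77.8°, so u = (cos -77.8°, sin -77.8°) = (0.2113, -0.9774) and n = (−sin -77.8°, cos -77.8°) = (0.9774, 0.2113). K is at the origin and A lies 49.5 along u from K, so A = 49.5·u = (10.46, -48.38). Tangency of A1 to both parallel lines with radius 10.6 puts L and R at K ± 10.6·n: L = (10.36, 2.240), R = (-10.36, -2.240). Equal radii place E and G the same way about A: E = A + 10.6·n = (20.82, -46.14), G = A − 10.6·n = (0.09997, -50.62). Then |KG| = |G − K| = 50.62.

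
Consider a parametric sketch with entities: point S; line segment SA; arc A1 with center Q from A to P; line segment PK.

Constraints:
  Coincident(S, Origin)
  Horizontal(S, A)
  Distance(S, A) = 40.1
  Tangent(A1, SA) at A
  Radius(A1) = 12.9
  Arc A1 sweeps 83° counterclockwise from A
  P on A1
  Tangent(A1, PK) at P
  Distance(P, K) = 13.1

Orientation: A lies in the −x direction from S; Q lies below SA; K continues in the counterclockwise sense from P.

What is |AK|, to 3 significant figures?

28.3

On A1, A sits at bearing 90° from Q; an 83° counterclockwise sweep puts P at bearing 173°, so P = Q + 12.9·(cos 173°, sin 173°) = (-52.9, -11.3). A1 meets PK tangentially, so QP is at right angles to PK, so PK runs along (−sin 173°, cos 173°); with |PK| = 13.1, K = (-54.5, -24.3). Then |AK| = |K − A| = 28.3.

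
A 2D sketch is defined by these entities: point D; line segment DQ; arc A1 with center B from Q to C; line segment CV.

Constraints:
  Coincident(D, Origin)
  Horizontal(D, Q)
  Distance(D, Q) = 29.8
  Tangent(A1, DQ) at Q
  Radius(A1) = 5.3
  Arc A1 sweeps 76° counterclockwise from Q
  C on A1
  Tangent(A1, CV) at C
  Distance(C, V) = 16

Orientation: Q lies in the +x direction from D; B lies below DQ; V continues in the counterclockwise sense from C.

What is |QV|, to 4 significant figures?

21.52

D is at the origin; D and Q share the same y with |DQ| = 29.8 and Q on the +x side, so Q = (29.80, 0.000). Tangency of A1 to DQ means the radius BQ is perpendicular to DQ, so B = Q + (0, -5.3) = (29.80, -5.300). On A1, Q sits at bearing 90° from B; a 76° counterclockwise sweep puts C at bearing 166°, so C = B + 5.3·(cos 166°, sin 166°) = (24.66, -4.018). Since A1 is tangent to CV there, BC ⟂ CV, so CV runs along (−sin 166°, cos 166°); with |CV| = 16.0, V = (20.79, -19.54). Then |QV| = |V − Q| = 21.52.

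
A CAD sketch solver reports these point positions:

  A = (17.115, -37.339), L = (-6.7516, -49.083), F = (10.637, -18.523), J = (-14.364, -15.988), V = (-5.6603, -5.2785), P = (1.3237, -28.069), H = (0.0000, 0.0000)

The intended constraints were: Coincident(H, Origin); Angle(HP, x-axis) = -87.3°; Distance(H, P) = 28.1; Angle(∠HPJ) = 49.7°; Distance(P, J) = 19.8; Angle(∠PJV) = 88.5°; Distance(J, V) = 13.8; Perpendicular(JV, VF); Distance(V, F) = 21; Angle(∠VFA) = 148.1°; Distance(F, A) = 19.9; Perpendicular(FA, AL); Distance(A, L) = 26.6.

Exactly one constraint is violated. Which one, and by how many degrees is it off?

Perpendicular(FA, AL) — off by 7.20°.

H = (0.00, 0.00) ✓; HP at -87.30° ✓; |HP| = 28.10 ✓; ∠HPJ = 49.70° ✓; |PJ| = 19.80 ✓; ∠PJV = 88.50° ✓; |JV| = 13.80 ✓; ∠(JV, VF) = 90.00° ✓; |VF| = 21.00 ✓; ∠VFA = 148.1° ✓; |FA| = 19.90 ✓; ∠(FA, AL) = 82.80° ✗; |AL| = 26.60 ✓.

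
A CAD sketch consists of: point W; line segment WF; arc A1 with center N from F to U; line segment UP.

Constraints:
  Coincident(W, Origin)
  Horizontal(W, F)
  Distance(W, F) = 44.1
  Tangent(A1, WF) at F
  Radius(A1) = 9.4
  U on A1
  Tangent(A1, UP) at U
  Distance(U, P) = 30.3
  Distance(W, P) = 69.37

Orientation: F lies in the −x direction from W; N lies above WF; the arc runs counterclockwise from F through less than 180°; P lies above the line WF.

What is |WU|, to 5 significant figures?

40.517

W is at the origin; WF is horizontal with |WF| = 44.1 and F on the −x side, so F = (-44.100, 0.0000). The tangent condition forces NF to be normal to WF, so N = F + (0, 9.4) = (-44.100, 9.4000). Since NU ⟂ UP (tangency), |NP| = √(9.4² + 30.3²) = 31.725 regardless of where U sits on A1. So P lies on both circle(W, 69.37) and circle(N, 31.725); the above-WF intersection is P = (-58.133, 37.852). U is the foot of the tangent from P: U = (-37.280, 15.869).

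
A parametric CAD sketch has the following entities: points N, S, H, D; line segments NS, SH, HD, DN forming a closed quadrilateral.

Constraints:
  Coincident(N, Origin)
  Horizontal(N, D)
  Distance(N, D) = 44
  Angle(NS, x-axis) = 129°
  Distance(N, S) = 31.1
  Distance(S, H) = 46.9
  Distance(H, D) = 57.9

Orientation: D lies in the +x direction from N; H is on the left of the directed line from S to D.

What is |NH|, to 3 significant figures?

55.0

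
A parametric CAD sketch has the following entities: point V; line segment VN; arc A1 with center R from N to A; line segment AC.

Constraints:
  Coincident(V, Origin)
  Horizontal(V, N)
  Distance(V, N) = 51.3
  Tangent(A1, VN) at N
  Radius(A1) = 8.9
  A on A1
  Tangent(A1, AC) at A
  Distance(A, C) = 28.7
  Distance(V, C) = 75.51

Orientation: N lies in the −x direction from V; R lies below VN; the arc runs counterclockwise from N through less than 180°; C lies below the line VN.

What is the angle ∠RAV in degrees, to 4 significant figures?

21.10°

Checks: V = (0.00, 0.00) ✓; ∠(RN, NV) = 90.00° ✓; |RN| = 8.900 ✓; |RA| = 8.900 ✓; ∠(RA, AC) = 90.00° ✓; |AC| = 28.70 ✓; |VC| = 75.51 ✓.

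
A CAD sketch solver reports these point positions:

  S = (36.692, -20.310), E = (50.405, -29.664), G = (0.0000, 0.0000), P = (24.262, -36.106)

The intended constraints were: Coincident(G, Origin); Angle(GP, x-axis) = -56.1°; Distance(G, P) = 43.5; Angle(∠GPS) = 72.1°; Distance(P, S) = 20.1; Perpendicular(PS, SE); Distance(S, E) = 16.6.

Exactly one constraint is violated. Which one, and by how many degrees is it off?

Perpendicular(PS, SE) — off by 3.90°.

G = (0.00, 0.00) ✓; GP at -56.10° ✓; |GP| = 43.50 ✓; ∠GPS = 72.10° ✓; |PS| = 20.10 ✓; ∠(PS, SE) = 86.10° ✗; |SE| = 16.60 ✓.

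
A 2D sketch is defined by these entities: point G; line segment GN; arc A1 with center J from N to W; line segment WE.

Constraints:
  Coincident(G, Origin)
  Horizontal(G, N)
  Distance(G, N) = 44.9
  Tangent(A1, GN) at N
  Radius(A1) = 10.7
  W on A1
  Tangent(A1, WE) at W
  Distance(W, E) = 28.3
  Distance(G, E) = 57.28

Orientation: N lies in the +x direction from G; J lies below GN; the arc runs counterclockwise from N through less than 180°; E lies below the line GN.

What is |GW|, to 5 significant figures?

36.793

G is at the origin; GN is horizontal with |GN| = 44.9 and N on the +x side, so N = (44.900, 0.0000). Tangency of A1 to GN means the radius JN is perpendicular to GN, so J = N + (0, -10.7) = (44.900, -10.700). Since JW ⟂ WE (tangency), |JE| = √(10.7² + 28.3²) = 30.255 regardless of where W sits on A1. So E lies on both circle(G, 57.28) and circle(J, 30.255); the below-GN intersection is E = (40.389, -40.617). W is the foot of the tangent from E: W = (34.439, -12.950).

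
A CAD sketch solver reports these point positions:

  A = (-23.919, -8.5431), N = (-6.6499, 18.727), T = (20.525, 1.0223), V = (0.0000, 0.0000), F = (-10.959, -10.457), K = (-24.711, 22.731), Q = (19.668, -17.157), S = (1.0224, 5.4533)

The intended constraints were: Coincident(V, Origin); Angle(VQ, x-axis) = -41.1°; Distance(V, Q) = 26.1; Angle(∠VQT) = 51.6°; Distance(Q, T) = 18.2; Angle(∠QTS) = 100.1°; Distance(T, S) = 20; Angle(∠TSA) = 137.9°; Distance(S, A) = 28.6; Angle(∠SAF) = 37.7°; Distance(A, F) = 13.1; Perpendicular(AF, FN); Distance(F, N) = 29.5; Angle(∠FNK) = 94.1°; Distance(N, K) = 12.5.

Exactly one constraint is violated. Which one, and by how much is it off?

Distance(N, K) = 12.5 — off by 6.00.

V = (0.00, 0.00) ✓; VQ at -41.10° ✓; |VQ| = 26.10 ✓; ∠VQT = 51.60° ✓; |QT| = 18.20 ✓; ∠QTS = 100.1° ✓; |TS| = 20.00 ✓; ∠TSA = 137.9° ✓; |SA| = 28.60 ✓; ∠SAF = 37.70° ✓; |AF| = 13.10 ✓; ∠(AF, FN) = 90.00° ✓; |FN| = 29.50 ✓; ∠FNK = 94.10° ✓; |NK| = 18.50 ✗.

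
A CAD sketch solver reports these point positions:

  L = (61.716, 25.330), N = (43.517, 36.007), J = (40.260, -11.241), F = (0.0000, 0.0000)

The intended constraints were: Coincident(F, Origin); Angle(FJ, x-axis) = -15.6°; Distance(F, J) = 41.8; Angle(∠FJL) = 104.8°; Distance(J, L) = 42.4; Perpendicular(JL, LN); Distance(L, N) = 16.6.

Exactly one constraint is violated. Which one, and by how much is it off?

Distance(L, N) = 16.6 — off by 4.50.

F = (0.00, 0.00) ✓; FJ at -15.60° ✓; |FJ| = 41.80 ✓; ∠FJL = 104.8° ✓; |JL| = 42.40 ✓; ∠(JL, LN) = 90.00° ✓; |LN| = 21.10 ✗.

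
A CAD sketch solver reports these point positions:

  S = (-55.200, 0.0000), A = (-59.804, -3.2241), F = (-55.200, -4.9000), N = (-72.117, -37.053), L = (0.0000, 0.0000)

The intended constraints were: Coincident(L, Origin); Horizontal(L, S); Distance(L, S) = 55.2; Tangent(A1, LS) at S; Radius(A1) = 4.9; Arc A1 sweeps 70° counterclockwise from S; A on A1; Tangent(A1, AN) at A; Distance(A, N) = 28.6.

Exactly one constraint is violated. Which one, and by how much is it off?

Distance(A, N) = 28.6 — off by 7.40.

L = (0.00, 0.00) ✓; L.y = 0.00, S.y = 0.00 ✓; |LS| = 55.20 ✓; ∠(FS, SL) = 90.00° ✓; |FS| = 4.900 ✓; bearing(F→A) − bearing(F→S) = 70.00° ✓; |FA| = 4.900 ✓; ∠(FA, AN) = 90.00° ✓; |AN| = 36.00 ✗.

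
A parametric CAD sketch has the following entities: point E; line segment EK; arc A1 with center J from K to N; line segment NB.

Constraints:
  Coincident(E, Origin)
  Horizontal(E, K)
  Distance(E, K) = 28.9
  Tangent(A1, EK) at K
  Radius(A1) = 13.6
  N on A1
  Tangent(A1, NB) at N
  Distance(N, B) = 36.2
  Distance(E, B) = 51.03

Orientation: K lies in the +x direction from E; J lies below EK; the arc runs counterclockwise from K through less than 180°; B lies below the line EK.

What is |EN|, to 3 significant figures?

20.1

Checks: |JN| = 13.60 ✓; ∠(JN, NB) = 90.00° ✓; |NB| = 36.20 ✓; |EB| = 51.03 ✓.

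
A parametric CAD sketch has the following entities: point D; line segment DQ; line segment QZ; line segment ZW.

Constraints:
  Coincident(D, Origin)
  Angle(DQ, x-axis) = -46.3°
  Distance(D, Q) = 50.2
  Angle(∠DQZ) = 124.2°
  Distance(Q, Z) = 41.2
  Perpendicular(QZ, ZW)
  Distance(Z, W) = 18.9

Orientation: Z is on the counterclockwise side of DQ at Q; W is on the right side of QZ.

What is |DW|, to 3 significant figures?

92.0

D is at the origin; DQ runs at -46.3° with length 50.2, so Q = 50.2·(cos -46.3°, sin -46.3°) = (34.7, -36.3). ∠DQZ = 124.2°, so QZ runs at -46.3° + (180° − 124.2°) = 9.50° from the x-axis; with |QZ| = 41.2, Z = Q + 41.2·(cos 9.50°, sin 9.50°) = (75.3, -29.5). The perpendicularity gives ZW at right angles to QZ; with |ZW| = 18.9 on the right of QZ, W = Z + 18.9·(0.165, -0.986) = (78.4, -48.1). Then |DW| = |W − D| = 92.0.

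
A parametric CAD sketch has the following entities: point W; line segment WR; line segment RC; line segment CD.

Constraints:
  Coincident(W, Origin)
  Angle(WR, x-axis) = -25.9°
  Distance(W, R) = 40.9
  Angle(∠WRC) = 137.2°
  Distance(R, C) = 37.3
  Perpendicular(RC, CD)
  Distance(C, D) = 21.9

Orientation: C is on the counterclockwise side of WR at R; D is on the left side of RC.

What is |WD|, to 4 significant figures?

67.57

W is at the origin; WR runs at -25.9° with length 40.9, so R = 40.9·(cos -25.9°, sin -25.9°) = (36.79, -17.87). ∠WRC = 137.2°, so RC runs at -25.9° + (180° − 137.2°) = 16.90° from the x-axis; with |RC| = 37.3, C = R + 37.3·(cos 16.90°, sin 16.90°) = (72.48, -7.022). The perpendicularity gives CD at right angles to RC; with |CD| = 21.9 on the left of RC, D = C + 21.9·(-0.2907, 0.9568) = (66.11, 13.93). Then |WD| = |D − W| = 67.57.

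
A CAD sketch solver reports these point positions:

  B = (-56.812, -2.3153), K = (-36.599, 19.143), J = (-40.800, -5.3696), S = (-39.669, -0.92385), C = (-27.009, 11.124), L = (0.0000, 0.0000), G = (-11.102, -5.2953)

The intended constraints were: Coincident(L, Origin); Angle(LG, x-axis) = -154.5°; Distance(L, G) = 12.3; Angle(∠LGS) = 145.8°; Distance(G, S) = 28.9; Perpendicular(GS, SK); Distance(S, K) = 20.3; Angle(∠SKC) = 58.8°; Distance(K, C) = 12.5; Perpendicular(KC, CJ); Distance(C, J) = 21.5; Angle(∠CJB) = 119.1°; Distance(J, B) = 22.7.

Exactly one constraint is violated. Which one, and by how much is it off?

Distance(J, B) = 22.7 — off by 6.40.

L = (0.00, 0.00) ✓; LG at -154.5° ✓; |LG| = 12.30 ✓; ∠LGS = 145.8° ✓; |GS| = 28.90 ✓; ∠(GS, SK) = 90.00° ✓; |SK| = 20.30 ✓; ∠SKC = 58.80° ✓; |KC| = 12.50 ✓; ∠(KC, CJ) = 90.00° ✓; |CJ| = 21.50 ✓; ∠CJB = 119.1° ✓; |JB| = 16.30 ✗.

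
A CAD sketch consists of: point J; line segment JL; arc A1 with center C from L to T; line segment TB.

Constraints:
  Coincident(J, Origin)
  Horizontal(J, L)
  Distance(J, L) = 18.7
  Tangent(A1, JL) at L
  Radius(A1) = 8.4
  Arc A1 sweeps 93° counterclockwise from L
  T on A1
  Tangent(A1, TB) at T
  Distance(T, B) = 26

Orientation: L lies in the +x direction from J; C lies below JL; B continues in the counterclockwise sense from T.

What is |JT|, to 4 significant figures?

13.58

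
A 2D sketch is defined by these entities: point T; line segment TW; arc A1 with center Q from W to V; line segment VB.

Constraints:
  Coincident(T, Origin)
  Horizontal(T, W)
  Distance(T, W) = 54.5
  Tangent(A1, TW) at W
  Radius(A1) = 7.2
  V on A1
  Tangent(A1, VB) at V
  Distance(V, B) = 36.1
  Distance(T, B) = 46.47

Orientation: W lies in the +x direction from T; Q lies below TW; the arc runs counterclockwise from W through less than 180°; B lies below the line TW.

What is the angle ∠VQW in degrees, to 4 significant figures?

60.53°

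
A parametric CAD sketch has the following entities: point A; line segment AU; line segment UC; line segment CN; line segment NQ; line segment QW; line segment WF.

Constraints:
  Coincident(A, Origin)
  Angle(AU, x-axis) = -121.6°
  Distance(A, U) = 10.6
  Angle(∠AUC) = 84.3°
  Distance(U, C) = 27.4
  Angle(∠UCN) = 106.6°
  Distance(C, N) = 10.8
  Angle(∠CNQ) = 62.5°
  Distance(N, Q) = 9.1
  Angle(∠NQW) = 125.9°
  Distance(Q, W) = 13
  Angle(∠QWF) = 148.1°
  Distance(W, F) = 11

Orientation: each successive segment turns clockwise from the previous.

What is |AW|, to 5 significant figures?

20.317

A is at the origin; AU runs at -121.6° with length 10.6, so U = (-5.5543, -9.0283). ∠AUC = 84.3° gives UC at 142.70° from the x-axis; with |UC| = 27.4, C = (-27.350, 7.5758). ∠UCN = 106.6° gives CN at 69.300° from the x-axis; with |CN| = 10.8, N = (-23.533, 17.679). ∠CNQ = 62.5° gives NQ at -48.200° from the x-axis; with |NQ| = 9.1, Q = (-17.467, 10.895). ∠NQW = 125.9° gives QW at -102.30° from the x-axis; with |QW| = 13.0, W = (-20.237, -1.8069). Then |AW| = |W − A| = 20.317.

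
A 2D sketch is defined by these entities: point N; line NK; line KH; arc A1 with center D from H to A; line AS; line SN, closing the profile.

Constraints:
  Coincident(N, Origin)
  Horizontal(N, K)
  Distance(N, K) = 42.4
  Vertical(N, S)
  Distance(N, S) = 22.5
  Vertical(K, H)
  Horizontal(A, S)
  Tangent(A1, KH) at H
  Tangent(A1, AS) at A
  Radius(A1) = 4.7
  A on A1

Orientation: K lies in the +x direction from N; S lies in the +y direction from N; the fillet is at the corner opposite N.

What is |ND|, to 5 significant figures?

41.691

NS is vertical with |NS| = 22.5 and S on the +y side, so S = (0.0000, 22.500). The virtual corner opposite N is at (42.400, 22.500). The tangent condition forces DH to be normal to KH and tangency of A1 to AS means the radius DA is perpendicular to AS, with radius 4.7, so the center D sits 4.7 in from both sides at D = (37.700, 17.800). Then |ND| = |D − N| = 41.691.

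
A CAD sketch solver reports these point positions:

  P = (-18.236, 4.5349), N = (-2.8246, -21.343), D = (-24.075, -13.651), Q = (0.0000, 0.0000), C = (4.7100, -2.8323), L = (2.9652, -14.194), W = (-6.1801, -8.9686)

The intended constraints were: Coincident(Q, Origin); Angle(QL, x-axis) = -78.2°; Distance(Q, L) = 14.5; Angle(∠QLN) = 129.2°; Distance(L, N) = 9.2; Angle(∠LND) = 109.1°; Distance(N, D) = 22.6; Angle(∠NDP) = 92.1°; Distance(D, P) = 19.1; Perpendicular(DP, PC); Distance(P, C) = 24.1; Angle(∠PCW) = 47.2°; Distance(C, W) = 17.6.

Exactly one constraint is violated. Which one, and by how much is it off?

Distance(C, W) = 17.6 — off by 5.10.

Q = (0.00, 0.00) ✓; QL at -78.20° ✓; |QL| = 14.50 ✓; ∠QLN = 129.2° ✓; |LN| = 9.199 ✓; ∠LND = 109.1° ✓; |ND| = 22.60 ✓; ∠NDP = 92.10° ✓; |DP| = 19.10 ✓; ∠(DP, PC) = 90.00° ✓; |PC| = 24.10 ✓; ∠PCW = 47.20° ✓; |CW| = 12.50 ✗.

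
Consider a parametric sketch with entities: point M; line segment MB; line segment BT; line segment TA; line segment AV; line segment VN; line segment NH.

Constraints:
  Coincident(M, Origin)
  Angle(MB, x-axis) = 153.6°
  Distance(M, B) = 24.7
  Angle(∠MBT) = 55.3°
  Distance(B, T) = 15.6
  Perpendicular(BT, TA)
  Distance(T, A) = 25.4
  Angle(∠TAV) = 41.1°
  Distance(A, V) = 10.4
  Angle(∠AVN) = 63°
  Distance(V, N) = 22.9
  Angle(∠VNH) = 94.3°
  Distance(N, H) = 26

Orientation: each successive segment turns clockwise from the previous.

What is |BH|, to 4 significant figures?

53.65

M is at the origin; MB runs at 153.6° with length 24.7, so B = (-22.12, 10.98). ∠MBT = 55.3° gives BT at 28.90° from the x-axis; with |BT| = 15.6, T = (-8.467, 18.52). BT ⟂ TA, so TA runs at -61.10°; with |TA| = 25.4, A = (3.809, -3.715). ∠TAV = 41.1° gives AV at 160.0° from the x-axis; with |AV| = 10.4, V = (-5.964, -0.1581). ∠AVN = 63.0° gives VN at 43.00° from the x-axis; with |VN| = 22.9, N = (10.78, 15.46). ∠VNH = 94.3° gives NH at -42.70° from the x-axis; with |NH| = 26.0, H = (29.89, -2.172). Then |BH| = |H − B| = 53.65.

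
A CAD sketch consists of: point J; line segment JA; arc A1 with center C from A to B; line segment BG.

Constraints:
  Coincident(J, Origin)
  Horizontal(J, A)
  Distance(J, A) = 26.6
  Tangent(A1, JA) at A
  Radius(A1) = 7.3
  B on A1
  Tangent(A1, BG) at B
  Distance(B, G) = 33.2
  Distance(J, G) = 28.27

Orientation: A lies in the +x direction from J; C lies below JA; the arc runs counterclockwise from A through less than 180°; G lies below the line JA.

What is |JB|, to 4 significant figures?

21.14

Checks: |CB| = 7.300 ✓; ∠(CB, BG) = 90.00° ✓; |BG| = 33.20 ✓; |JG| = 28.27 ✓.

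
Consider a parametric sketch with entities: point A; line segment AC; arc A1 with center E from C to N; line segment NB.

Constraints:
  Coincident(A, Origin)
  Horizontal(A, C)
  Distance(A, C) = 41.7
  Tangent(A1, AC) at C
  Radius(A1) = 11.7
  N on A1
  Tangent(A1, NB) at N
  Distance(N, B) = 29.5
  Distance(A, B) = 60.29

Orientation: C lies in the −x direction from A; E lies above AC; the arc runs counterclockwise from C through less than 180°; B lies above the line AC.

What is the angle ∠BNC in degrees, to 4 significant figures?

124.1°

A is at the origin; A and C share the same y with |AC| = 41.7 and C on the −x side, so C = (-41.70, 0.000). Since A1 is tangent to AC there, EC ⟂ AC, so E = C + (0, 11.7) = (-41.70, 11.70). Since EN ⟂ NB (tangency), |EB| = √(11.7² + 29.5²) = 31.74 regardless of where N sits on A1. So B lies on both circle(A, 60.29) and circle(E, 31.74); the above-AC intersection is B = (-41.81, 43.44). N is the foot of the tangent from B: N = (-30.84, 16.05).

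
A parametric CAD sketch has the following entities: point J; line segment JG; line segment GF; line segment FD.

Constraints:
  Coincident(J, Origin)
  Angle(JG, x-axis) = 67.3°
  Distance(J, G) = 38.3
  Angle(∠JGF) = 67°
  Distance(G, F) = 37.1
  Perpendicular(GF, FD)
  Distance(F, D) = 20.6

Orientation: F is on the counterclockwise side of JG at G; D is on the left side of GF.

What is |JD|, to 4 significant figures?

26.55

J is at the origin; JG runs at 67.3° with length 38.3, so G = 38.3·(cos 67.3°, sin 67.3°) = (14.78, 35.33). ∠JGF = 67.0°, so GF runs at 67.3° + (180° − 67.0°) = 180.3° from the x-axis; with |GF| = 37.1, F = G + 37.1·(cos 180.3°, sin 180.3°) = (-22.32, 35.14). GF ⟂ FD; with |FD| = 20.6 on the left of GF, D = F + 20.6·(0.005236, -1.000) = (-22.21, 14.54). Then |JD| = |D − J| = 26.55.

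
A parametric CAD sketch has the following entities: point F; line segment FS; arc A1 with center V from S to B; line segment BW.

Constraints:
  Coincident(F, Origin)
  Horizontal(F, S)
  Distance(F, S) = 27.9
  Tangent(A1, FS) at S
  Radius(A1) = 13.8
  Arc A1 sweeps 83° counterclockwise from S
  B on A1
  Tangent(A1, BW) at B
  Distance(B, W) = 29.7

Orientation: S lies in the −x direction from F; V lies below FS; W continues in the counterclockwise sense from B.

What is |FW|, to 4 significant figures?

61.44

F is at the origin; FS is horizontal with |FS| = 27.9 and S on the −x side, so S = (-27.90, 0.000). The tangent condition forces VS to be normal to FS, so V = S + (0, -13.8) = (-27.90, -13.80). On A1, S sits at bearing 90° from V; an 83° counterclockwise sweep puts B at bearing 173°, so B = V + 13.8·(cos 173°, sin 173°) = (-41.60, -12.12). A1 meets BW tangentially, so VB is at right angles to BW, so BW runs along (−sin 173°, cos 173°); with |BW| = 29.7, W = (-45.22, -41.60). Then |FW| = |W − F| = 61.44.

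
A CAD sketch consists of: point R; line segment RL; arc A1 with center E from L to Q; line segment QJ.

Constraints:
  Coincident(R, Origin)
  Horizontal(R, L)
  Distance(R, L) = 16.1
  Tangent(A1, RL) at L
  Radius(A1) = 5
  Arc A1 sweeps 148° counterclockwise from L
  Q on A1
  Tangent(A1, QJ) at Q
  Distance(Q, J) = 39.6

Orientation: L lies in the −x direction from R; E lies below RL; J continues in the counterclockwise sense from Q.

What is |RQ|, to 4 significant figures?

20.90

Since A1 is tangent to RL there, EL ⟂ RL, so E = L + (0, -5) = (-16.10, -5.000). On A1, L sits at bearing 90° from E; a 148° counterclockwise sweep puts Q at bearing 238°, so Q = E + 5.0·(cos 238°, sin 238°) = (-18.75, -9.240). Then |RQ| = |Q − R| = 20.90.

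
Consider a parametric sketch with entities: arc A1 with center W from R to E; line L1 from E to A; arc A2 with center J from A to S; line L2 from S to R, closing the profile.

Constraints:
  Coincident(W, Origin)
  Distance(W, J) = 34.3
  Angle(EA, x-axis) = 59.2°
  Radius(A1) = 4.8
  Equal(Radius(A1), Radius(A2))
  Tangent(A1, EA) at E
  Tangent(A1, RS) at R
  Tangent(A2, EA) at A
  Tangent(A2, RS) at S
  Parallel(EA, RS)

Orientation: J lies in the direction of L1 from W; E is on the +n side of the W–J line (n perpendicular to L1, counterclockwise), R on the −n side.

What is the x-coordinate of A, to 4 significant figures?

13.44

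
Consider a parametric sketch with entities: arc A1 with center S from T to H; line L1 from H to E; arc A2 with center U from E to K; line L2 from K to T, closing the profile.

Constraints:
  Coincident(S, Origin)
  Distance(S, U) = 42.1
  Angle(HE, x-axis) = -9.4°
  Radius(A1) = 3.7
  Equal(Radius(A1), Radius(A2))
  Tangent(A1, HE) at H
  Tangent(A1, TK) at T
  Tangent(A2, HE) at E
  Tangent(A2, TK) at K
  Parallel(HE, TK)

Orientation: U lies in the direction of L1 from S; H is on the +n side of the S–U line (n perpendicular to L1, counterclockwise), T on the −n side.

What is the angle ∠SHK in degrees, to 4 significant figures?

80.03°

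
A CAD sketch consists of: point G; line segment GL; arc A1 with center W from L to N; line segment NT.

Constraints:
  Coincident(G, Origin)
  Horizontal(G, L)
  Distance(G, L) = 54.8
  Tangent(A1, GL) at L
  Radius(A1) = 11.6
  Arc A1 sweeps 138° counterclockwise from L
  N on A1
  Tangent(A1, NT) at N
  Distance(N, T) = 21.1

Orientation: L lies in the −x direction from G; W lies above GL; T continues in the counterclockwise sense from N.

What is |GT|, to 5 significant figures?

71.504

On A1, L sits at bearing -90° from W; a 138° counterclockwise sweep puts N at bearing 48°, so N = W + 11.6·(cos 48°, sin 48°) = (-47.038, 20.220). A1 meets NT tangentially, so WN is at right angles to NT, so NT runs along (−sin 48°, cos 48°); with |NT| = 21.1, T = (-62.718, 34.339). Then |GT| = |T − G| = 71.504.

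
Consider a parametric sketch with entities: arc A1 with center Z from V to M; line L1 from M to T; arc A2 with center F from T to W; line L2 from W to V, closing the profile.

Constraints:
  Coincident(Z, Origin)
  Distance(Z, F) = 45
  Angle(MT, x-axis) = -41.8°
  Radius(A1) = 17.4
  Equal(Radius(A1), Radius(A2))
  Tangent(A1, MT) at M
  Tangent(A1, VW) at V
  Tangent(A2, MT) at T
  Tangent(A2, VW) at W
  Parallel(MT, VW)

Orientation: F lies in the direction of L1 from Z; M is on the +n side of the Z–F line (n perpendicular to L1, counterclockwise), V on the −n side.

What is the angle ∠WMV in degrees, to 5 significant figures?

52.284°

The slot axis is L1's direction at -41.8°, so u = (cos -41.8°, sin -41.8°) = (0.74548, -0.66653) and n = (−sin -41.8°, cos -41.8°) = (0.66653, 0.74548). Z is at the origin and F lies 45.0 along u from Z, so F = 45.0·u = (33.546, -29.994). Tangency of A1 to both parallel lines with radius 17.4 puts M and V at Z ± 17.4·n: M = (11.598, 12.971), V = (-11.598, -12.971). Equal radii place T and W the same way about F: T = F + 17.4·n = (45.144, -17.023), W = F − 17.4·n = (21.949, -42.965). Then cos ∠WMV = MW·MV / (|MW||MV|), giving 52.284°.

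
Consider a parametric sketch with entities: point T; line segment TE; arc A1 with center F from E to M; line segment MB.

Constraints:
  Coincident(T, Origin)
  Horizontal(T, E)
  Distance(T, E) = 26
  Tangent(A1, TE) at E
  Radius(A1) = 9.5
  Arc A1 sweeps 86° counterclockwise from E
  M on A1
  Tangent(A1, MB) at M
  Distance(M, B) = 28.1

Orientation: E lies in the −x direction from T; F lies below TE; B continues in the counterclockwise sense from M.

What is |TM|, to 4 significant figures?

36.56

T is at the origin; TE is horizontal with |TE| = 26.0 and E on the −x side, so E = (-26.00, 0.000). Since A1 is tangent to TE there, FE ⟂ TE, so F = E + (0, -9.5) = (-26.00, -9.500). On A1, E sits at bearing 90° from F; an 86° counterclockwise sweep puts M at bearing 176°, so M = F + 9.5·(cos 176°, sin 176°) = (-35.48, -8.837). Then |TM| = |M − T| = 36.56.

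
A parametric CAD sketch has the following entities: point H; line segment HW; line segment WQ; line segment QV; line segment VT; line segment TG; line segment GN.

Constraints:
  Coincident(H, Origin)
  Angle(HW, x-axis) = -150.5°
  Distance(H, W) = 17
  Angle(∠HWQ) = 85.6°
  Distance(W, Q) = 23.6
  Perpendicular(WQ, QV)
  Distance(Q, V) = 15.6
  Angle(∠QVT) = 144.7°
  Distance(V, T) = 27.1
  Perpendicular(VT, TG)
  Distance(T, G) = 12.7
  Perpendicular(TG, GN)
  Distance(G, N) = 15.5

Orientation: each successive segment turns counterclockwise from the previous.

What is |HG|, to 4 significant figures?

13.94

H is at the origin; HW runs at -150.5° with length 17.0, so W = (-14.80, -8.371). ∠HWQ = 85.6° gives WQ at -56.10° from the x-axis; with |WQ| = 23.6, Q = (-1.633, -27.96). WQ ⟂ QV, so QV runs at 33.90°; with |QV| = 15.6, V = (11.31, -19.26). ∠QVT = 144.7° gives VT at 69.20° from the x-axis; with |VT| = 27.1, T = (20.94, 6.075). VT is perpendicular to TG, so TG runs at 159.2°; with |TG| = 12.7, G = (9.066, 10.58). Then |HG| = |G − H| = 13.94.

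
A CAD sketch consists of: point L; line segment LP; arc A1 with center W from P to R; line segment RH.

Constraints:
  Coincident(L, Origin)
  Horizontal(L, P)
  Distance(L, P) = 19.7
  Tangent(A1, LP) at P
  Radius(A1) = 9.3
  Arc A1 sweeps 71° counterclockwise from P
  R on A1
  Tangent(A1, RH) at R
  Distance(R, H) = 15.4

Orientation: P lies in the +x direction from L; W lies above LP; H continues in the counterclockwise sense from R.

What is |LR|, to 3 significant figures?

29.2

L is at the origin; L and P share the same y with |LP| = 19.7 and P on the +x side, so P = (19.7, 0.00). Tangency of A1 to LP means the radius WP is perpendicular to LP, so W = P + (0, 9.3) = (19.7, 9.30). On A1, P sits at bearing -90° from W; a 71° counterclockwise sweep puts R at bearing -19°, so R = W + 9.3·(cos -19°, sin -19°) = (28.5, 6.27). Then |LR| = |R − L| = 29.2.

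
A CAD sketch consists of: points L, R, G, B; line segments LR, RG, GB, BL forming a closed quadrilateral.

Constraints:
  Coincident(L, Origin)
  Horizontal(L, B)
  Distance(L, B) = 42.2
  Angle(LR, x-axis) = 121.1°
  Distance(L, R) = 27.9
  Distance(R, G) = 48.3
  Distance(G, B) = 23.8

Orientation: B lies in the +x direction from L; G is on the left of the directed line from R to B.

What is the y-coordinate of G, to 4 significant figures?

22.29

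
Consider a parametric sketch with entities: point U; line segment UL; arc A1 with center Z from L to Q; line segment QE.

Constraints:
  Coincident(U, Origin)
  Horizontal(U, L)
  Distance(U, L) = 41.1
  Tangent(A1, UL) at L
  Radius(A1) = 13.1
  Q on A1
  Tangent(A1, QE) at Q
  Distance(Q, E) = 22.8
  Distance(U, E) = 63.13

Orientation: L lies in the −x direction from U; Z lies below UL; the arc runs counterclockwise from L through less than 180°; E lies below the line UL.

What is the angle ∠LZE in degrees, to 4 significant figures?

158.5°

Checks: |ZQ| = 13.10 ✓; ∠(ZQ, QE) = 90.00° ✓; |QE| = 22.80 ✓; |UE| = 63.13 ✓.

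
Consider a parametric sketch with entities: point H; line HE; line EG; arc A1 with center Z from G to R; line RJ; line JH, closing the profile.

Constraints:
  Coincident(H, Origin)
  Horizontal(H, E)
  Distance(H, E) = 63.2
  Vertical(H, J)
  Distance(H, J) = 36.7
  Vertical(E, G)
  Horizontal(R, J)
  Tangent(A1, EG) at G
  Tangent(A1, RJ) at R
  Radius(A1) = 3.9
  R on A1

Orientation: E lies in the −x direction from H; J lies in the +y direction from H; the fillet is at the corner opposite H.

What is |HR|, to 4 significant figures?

69.74

The virtual corner opposite H is at (-63.20, 36.70). A1 meets EG tangentially, so ZG is at right angles to EG and since A1 is tangent to RJ there, ZR ⟂ RJ, with radius 3.9, so the center Z sits 3.9 in from both sides at Z = (-59.30, 32.80). That places the tangent points at G = (-63.20, 32.80) on EG and R = (-59.30, 36.70) on RJ. Then |HR| = |R − H| = 69.74.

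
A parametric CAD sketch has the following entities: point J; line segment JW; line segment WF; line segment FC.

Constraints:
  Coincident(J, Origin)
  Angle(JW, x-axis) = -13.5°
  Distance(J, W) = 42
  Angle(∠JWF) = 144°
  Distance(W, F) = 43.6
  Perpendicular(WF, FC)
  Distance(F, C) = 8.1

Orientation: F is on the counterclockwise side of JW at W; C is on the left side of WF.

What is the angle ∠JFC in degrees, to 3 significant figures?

72.3°

J is at the origin; JW runs at -13.5° with length 42.0, so W = 42.0·(cos -13.5°, sin -13.5°) = (40.8, -9.80). ∠JWF = 144.0°, so WF runs at -13.5° + (180° − 144.0°) = 22.5° from the x-axis; with |WF| = 43.6, F = W + 43.6·(cos 22.5°, sin 22.5°) = (81.1, 6.88). WF ⟂ FC; with |FC| = 8.1 on the left of WF, C = F + 8.1·(-0.383, 0.924) = (78.0, 14.4). Then cos ∠JFC = FJ·FC / (|FJ||FC|), giving 72.3°.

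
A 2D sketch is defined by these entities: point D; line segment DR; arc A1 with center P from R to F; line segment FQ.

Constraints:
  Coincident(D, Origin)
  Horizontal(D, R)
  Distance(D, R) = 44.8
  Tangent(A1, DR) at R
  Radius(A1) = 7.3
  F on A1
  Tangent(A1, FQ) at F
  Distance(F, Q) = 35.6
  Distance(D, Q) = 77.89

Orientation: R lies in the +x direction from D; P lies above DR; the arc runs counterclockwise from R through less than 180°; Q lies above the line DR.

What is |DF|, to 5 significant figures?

50.980

Checks: |PF| = 7.300 ✓; ∠(PF, FQ) = 90.00° ✓; |FQ| = 35.60 ✓; |DQ| = 77.89 ✓.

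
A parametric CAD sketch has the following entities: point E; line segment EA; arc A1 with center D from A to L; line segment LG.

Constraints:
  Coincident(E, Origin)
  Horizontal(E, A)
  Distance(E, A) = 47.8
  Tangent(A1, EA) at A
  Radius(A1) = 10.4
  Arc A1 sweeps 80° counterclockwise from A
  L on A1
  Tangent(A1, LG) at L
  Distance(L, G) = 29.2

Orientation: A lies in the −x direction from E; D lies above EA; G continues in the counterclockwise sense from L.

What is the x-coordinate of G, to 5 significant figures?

-32.487

E is at the origin; E and A share the same y with |EA| = 47.8 and A on the −x side, so A = (-47.800, 0.0000). A1 meets EA tangentially, so DA is at right angles to EA, so D = A + (0, 10.4) = (-47.800, 10.400). On A1, A sits at bearing -90° from D; an 80° counterclockwise sweep puts L at bearing -10°, so L = D + 10.4·(cos -10°, sin -10°) = (-37.558, 8.5941). Tangency of A1 to LG means the radius DL is perpendicular to LG, so LG runs along (−sin -10°, cos -10°); with |LG| = 29.2, G = (-32.487, 37.350). So G.x = -32.487.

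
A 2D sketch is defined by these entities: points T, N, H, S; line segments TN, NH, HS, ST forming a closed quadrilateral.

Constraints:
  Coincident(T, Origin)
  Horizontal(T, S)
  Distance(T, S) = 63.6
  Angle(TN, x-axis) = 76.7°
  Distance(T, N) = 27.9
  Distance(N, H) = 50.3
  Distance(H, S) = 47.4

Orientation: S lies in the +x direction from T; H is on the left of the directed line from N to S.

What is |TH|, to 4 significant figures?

70.29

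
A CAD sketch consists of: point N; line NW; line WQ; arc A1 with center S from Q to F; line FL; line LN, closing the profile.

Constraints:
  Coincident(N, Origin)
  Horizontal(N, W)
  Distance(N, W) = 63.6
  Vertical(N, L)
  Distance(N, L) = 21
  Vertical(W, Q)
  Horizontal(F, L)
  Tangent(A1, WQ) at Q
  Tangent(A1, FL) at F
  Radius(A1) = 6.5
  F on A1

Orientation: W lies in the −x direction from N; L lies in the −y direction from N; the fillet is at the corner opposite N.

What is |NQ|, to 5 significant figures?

65.232

The virtual corner opposite N is at (-63.600, -21.000). Tangency of A1 to WQ means the radius SQ is perpendicular to WQ and since A1 is tangent to FL there, SF ⟂ FL, with radius 6.5, so the center S sits 6.5 in from both sides at S = (-57.100, -14.500). That places the tangent points at Q = (-63.600, -14.500) on WQ and F = (-57.100, -21.000) on FL. Then |NQ| = |Q − N| = 65.232.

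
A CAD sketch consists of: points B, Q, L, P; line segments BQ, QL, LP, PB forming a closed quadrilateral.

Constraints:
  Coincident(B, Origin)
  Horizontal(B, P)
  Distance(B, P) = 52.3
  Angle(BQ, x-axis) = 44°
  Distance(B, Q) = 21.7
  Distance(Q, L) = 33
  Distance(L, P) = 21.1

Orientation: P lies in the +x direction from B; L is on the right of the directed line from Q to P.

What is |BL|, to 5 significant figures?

36.732

B is at the origin; B and P share the same y with |BP| = 52.3 and P in +x, so P = (52.3, 0). BQ runs at 44.0° with |BQ| = 21.7, so Q = (15.610, 15.074). L is determined by |QL| = 33.0 and |LP| = 21.1 together: it lies at the intersection of circle(Q, 33.0) and circle(P, 21.1). With |QP| = 39.666, the foot of the radical line on QP is 27.948 from Q and the perpendicular offset is √(33.0² − 27.948²) = 17.547. Taking the right-of-QP solution: L = (34.793, -11.777).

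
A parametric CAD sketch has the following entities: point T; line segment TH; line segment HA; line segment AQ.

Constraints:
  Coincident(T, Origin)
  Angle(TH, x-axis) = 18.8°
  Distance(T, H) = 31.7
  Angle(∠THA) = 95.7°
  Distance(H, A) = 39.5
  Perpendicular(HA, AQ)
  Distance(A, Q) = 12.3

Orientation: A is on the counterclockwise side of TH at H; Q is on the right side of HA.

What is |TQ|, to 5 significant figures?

61.165

∠THA = 95.7°, so HA runs at 18.8° + (180° − 95.7°) = 103.10° from the x-axis; with |HA| = 39.5, A = H + 39.5·(cos 103.10°, sin 103.10°) = (21.056, 48.688). HA is perpendicular to AQ; with |AQ| = 12.3 on the right of HA, Q = A + 12.3·(0.97398, 0.22665) = (33.036, 51.476). Then |TQ| = |Q − T| = 61.165.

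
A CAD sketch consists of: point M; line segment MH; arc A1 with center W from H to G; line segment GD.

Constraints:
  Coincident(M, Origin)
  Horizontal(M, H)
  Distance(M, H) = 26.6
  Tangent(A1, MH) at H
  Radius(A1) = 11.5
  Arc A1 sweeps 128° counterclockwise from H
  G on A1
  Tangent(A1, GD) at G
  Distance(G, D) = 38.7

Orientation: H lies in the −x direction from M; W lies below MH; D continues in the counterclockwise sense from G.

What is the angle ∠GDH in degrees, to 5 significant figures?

21.257°

On A1, H sits at bearing 90° from W; a 128° counterclockwise sweep puts G at bearing 218°, so G = W + 11.5·(cos 218°, sin 218°) = (-35.662, -18.580). Since A1 is tangent to GD there, WG ⟂ GD, so GD runs along (−sin 218°, cos 218°); with |GD| = 38.7, D = (-11.836, -49.076). Then cos ∠GDH = DG·DH / (|DG||DH|), giving 21.257°.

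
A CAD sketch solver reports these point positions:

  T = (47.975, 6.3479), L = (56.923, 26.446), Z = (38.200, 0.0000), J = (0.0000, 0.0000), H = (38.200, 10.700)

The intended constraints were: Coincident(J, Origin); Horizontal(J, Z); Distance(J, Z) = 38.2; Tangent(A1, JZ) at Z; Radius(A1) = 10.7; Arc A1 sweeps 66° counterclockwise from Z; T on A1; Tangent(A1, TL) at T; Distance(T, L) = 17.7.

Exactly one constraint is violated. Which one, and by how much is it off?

Distance(T, L) = 17.7 — off by 4.30.

J = (0.00, 0.00) ✓; J.y = 0.00, Z.y = 0.00 ✓; |JZ| = 38.20 ✓; ∠(HZ, ZJ) = 90.00° ✓; |HZ| = 10.70 ✓; bearing(H→T) − bearing(H→Z) = 66.00° ✓; |HT| = 10.70 ✓; ∠(HT, TL) = 90.00° ✓; |TL| = 22.00 ✗.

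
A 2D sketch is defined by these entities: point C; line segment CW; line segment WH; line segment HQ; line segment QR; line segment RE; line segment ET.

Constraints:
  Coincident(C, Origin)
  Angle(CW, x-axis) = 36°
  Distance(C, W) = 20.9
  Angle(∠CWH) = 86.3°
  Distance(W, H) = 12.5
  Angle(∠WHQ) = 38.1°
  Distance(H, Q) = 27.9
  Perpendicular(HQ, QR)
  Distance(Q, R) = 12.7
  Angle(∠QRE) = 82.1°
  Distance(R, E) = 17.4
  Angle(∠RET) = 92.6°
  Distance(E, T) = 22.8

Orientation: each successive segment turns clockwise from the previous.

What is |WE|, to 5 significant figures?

2.7245

C is at the origin; CW runs at 36.0° with length 20.9, so W = (16.908, 12.285). ∠CWH = 86.3° gives WH at -57.700° from the x-axis; with |WH| = 12.5, H = (23.588, 1.7189). ∠WHQ = 38.1° gives HQ at 160.40° from the x-axis; with |HQ| = 27.9, Q = (-2.6955, 11.078). HQ ⟂ QR, so QR runs at 70.400°; with |QR| = 12.7, R = (1.5647, 23.042). ∠QRE = 82.1° gives RE at -27.500° from the x-axis; with |RE| = 17.4, E = (16.999, 15.008). Then |WE| = |E − W| = 2.7245.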